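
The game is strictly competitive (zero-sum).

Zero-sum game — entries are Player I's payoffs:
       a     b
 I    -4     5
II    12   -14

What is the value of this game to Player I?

Row minima are -4 and -14, so Player I's maximin is -4; column maxima are 12 and 5, so Player II's minimax is 5. These differ, so the equilibrium is in mixed strategies.
Let Player I play I with probability p. Player II is indifferent when −4p + 12(1−p) = 5p − 14(1−p), giving p = 26/35.
Let Player II play a with probability q. Player I is indifferent when −4q + 5(1−q) = 12q − 14(1−q), giving q = 19/35.
The value is -4·(19/35) + (5)·(16/35) = 4/35.

4/35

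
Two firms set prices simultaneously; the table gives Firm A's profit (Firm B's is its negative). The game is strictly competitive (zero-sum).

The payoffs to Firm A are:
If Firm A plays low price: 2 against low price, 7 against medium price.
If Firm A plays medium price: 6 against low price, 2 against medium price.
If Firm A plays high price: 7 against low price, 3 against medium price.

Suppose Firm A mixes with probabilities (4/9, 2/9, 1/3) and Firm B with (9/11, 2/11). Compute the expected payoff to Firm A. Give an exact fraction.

Against (9/11, 2/11), each row's expected payoff is low price: 32/11; medium price: 58/11; high price: 69/11.
Taking the (4/9, 2/9, 1/3)-weighted average: (4/9)·(32/11) + (2/9)·(58/11) + (1/3)·(69/11) = 41/9.

41/9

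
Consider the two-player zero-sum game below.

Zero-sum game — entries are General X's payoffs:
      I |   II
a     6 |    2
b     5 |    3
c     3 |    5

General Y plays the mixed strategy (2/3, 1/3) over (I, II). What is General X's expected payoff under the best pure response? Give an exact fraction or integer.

a: (6)·(2/3) + (2)·(1/3) = 14/3.
b: (5)·(2/3) + (3)·(1/3) = 13/3.
c: (3)·(2/3) + (5)·(1/3) = 11/3.
The best pure response is a with expected payoff 14/3.

14/3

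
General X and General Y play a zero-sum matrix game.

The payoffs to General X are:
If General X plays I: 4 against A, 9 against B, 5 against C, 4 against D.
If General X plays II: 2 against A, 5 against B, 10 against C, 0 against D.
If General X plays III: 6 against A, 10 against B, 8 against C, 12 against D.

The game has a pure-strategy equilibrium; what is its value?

6

Row minima: 4, 0, 6 → General X's maximin is 6.
Column maxima: 6, 10, 10, 12 → General Y's minimax is 6.
They coincide at (III, A), so the value is 6.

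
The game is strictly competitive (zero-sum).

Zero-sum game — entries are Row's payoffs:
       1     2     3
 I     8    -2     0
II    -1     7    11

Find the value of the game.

3

Column 3 is strictly dominated by 2 for Column (it gives Row more in every row).
The remaining 2×2 game on (I, II) × (1, 2) has no saddle point. Let Row play I with probability p; indifference gives 8p − (1−p) = −2p + 7(1−p), so p = 4/9.
Similarly Column's optimal q on 1 is 1/2, and the value is 8·(1/2) + (-2)·(1/2) = 3.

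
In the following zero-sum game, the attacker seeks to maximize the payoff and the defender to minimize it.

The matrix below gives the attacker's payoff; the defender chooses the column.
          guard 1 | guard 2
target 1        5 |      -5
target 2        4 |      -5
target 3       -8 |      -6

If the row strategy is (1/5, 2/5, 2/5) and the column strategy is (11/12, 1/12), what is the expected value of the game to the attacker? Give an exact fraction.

-1

Against (11/12, 1/12), each row's expected payoff is target 1: 25/6; target 2: 13/4; target 3: -47/6.
Taking the (1/5, 2/5, 2/5)-weighted average: (1/5)·(25/6) + (2/5)·(13/4) + (2/5)·(-47/6) = -1.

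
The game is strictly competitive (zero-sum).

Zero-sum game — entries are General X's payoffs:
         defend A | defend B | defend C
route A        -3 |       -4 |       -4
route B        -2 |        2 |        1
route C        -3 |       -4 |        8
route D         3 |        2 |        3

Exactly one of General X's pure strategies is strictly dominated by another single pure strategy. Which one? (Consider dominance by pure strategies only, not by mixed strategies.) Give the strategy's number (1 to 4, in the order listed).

Compare route A with route B: -2 > -3, 2 > -4, 1 > -4.
So route B strictly dominates route A for General X; route A is strictly dominated.

1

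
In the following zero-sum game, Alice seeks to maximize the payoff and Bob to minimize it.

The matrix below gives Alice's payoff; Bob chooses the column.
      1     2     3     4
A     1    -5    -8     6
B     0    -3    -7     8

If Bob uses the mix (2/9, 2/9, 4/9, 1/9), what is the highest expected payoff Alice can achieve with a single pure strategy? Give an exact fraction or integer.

-26/9

A: (1)·(2/9) + (-5)·(2/9) + (-8)·(4/9) + (6)·(1/9) = -34/9.
B: (0)·(2/9) + (-3)·(2/9) + (-7)·(4/9) + (8)·(1/9) = -26/9.
The best pure response is B with expected payoff -26/9.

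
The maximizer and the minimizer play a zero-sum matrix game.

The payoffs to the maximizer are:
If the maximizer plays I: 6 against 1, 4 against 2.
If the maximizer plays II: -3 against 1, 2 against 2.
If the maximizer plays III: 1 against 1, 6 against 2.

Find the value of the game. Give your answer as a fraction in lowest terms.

Row II is strictly dominated by row III, so the maximizer never plays it.
The remaining 2×2 game on (I, III) × (1, 2) has no saddle point. Let the maximizer play I with probability p; indifference gives 6p + (1−p) = 4p + 6(1−p), so p = 5/7.
Similarly the minimizer's optimal q on 1 is 2/7, and the value is 6·(2/7) + (4)·(5/7) = 32/7.

32/7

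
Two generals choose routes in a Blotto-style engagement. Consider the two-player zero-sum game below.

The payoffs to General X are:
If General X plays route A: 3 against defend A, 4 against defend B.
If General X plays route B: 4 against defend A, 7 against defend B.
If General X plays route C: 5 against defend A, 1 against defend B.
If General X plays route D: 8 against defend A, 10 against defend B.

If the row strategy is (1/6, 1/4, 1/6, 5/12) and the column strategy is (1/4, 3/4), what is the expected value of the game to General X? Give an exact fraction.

Against (1/4, 3/4), each row's expected payoff is route A: 15/4; route B: 25/4; route C: 2; route D: 19/2.
Taking the (1/6, 1/4, 1/6, 5/12)-weighted average: (1/6)·(15/4) + (1/4)·(25/4) + (1/6)·(2) + (5/12)·(19/2) = 311/48.

311/48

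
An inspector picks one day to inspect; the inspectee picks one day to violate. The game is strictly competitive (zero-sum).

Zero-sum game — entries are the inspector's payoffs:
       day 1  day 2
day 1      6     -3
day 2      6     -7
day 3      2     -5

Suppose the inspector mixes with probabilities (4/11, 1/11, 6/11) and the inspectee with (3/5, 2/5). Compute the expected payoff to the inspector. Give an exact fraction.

Against (3/5, 2/5), each row's expected payoff is day 1: 12/5; day 2: 4/5; day 3: -4/5.
Taking the (4/11, 1/11, 6/11)-weighted average: (4/11)·(12/5) + (1/11)·(4/5) + (6/11)·(-4/5) = 28/55.

28/55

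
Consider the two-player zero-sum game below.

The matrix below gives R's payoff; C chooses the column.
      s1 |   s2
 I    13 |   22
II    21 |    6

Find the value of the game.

Row minima are 13 and 6, so R's maximin is 13; column maxima are 21 and 22, so C's minimax is 21. These differ, so the equilibrium is in mixed strategies.
Let R play I with probability p. C is indifferent when 13p + 21(1−p) = 22p + 6(1−p), giving p = 5/8.
Let C play s1 with probability q. R is indifferent when 13q + 22(1−q) = 21q + 6(1−q), giving q = 2/3.
The value is 13·(2/3) + (22)·(1/3) = 16.

16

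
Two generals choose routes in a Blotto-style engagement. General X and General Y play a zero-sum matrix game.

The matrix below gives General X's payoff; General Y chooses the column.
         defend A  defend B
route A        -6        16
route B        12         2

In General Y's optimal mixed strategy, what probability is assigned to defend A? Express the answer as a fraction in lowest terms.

Row minima are -6 and 2, so General X's maximin is 2; column maxima are 12 and 16, so General Y's minimax is 12. These differ, so the equilibrium is in mixed strategies.
Let General Y play defend A with probability q. General X is indifferent when −6q + 16(1−q) = 12q + 2(1−q), giving q = 7/16.

7/16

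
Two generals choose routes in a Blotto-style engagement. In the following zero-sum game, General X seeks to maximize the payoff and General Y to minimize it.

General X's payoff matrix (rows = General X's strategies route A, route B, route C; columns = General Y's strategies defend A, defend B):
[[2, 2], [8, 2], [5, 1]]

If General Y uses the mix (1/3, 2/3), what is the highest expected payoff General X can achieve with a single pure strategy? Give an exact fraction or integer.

4

route A: (2)·(1/3) + (2)·(2/3) = 2.
route B: (8)·(1/3) + (2)·(2/3) = 4.
route C: (5)·(1/3) + (1)·(2/3) = 7/3.
The best pure response is route B with expected payoff 4.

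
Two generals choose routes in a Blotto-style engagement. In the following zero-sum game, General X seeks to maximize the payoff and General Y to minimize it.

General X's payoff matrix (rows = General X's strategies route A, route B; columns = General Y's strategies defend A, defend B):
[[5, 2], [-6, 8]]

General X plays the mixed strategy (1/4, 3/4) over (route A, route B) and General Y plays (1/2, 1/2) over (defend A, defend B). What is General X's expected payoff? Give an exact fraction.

Against (1/2, 1/2), each row's expected payoff is route A: 7/2; route B: 1.
Taking the (1/4, 3/4)-weighted average: (1/4)·(7/2) + (3/4)·(1) = 13/8.

13/8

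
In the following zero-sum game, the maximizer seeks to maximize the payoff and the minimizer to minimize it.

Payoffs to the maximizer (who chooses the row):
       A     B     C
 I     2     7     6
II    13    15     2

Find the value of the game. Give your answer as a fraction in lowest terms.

Column B is strictly dominated by A for the minimizer (it gives the maximizer more in every row).
The remaining 2×2 game on (I, II) × (A, C) has no saddle point. Let the maximizer play I with probability p; indifference gives 2p + 13(1−p) = 6p + 2(1−p), so p = 11/15.
Similarly the minimizer's optimal q on A is 4/15, and the value is 2·(4/15) + (6)·(11/15) = 74/15.

74/15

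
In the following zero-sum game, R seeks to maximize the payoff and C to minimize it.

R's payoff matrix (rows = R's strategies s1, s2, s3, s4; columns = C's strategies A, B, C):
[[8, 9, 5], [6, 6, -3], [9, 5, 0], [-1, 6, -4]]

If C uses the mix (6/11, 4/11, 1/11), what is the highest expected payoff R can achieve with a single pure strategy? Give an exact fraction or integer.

89/11

s1: (8)·(6/11) + (9)·(4/11) + (5)·(1/11) = 89/11.
s2: (6)·(6/11) + (6)·(4/11) + (-3)·(1/11) = 57/11.
s3: (9)·(6/11) + (5)·(4/11) + (0)·(1/11) = 74/11.
s4: (-1)·(6/11) + (6)·(4/11) + (-4)·(1/11) = 14/11.
The best pure response is s1 with expected payoff 89/11.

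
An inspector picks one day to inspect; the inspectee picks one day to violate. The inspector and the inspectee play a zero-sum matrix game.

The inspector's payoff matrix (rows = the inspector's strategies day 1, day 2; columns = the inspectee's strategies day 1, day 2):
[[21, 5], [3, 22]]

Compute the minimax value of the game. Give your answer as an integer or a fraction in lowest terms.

Row minima are 5 and 3, so the inspector's maximin is 5; column maxima are 21 and 22, so the inspectee's minimax is 21. These differ, so the equilibrium is in mixed strategies.
Let the inspector play day 1 with probability p. The inspectee is indifferent when 21p + 3(1−p) = 5p + 22(1−p), giving p = 19/35.
Let the inspectee play day 1 with probability q. The inspector is indifferent when 21q + 5(1−q) = 3q + 22(1−q), giving q = 17/35.
The value is 21·(17/35) + (5)·(18/35) = 447/35.

447/35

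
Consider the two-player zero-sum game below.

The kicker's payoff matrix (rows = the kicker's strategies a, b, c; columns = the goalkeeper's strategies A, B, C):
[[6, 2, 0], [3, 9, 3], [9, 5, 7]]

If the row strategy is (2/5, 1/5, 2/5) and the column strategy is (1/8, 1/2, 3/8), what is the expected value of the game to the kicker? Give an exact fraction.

22/5

Against (1/8, 1/2, 3/8), each row's expected payoff is a: 7/4; b: 6; c: 25/4.
Taking the (2/5, 1/5, 2/5)-weighted average: (2/5)·(7/4) + (1/5)·(6) + (2/5)·(25/4) = 22/5.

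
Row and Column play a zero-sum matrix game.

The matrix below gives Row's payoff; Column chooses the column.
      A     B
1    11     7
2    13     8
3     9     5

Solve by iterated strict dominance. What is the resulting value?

8

Column A is strictly dominated by B for Column (7<11, 8<13, 5<9); eliminate A.
Row 1 is strictly dominated by row 2 (8>7); eliminate 1.
Row 3 is strictly dominated by row 2 (8>5); eliminate 3.
Only (2, B) remains, with payoff 8.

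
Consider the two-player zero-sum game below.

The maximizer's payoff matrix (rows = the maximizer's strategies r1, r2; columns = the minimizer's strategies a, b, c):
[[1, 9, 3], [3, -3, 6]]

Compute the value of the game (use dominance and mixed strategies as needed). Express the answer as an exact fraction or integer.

15/7

Column c is strictly dominated by a for the minimizer (it gives the maximizer more in every row).
The remaining 2×2 game on (r1, r2) × (a, b) has no saddle point. Let the maximizer play r1 with probability p; indifference gives p + 3(1−p) = 9p − 3(1−p), so p = 3/7.
Similarly the minimizer's optimal q on a is 6/7, and the value is 1·(6/7) + (9)·(1/7) = 15/7.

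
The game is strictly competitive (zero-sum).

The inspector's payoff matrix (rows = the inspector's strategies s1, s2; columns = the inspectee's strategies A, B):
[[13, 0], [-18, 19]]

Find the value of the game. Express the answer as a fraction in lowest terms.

Row minima are 0 and -18, so the inspector's maximin is 0; column maxima are 13 and 19, so the inspectee's minimax is 13. These differ, so the equilibrium is in mixed strategies.
Let the inspector play s1 with probability p. The inspectee is indifferent when 13p − 18(1−p) = 19(1−p), giving p = 37/50.
Let the inspectee play A with probability q. The inspector is indifferent when 13q = −18q + 19(1−q), giving q = 19/50.
The value is 13·(19/50) + (0)·(31/50) = 247/50.

247/50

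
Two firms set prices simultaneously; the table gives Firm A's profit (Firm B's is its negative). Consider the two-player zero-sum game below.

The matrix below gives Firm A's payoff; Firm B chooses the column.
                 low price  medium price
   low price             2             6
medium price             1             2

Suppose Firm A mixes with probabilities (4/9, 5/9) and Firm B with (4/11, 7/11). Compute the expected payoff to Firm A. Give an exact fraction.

Against (4/11, 7/11), each row's expected payoff is low price: 50/11; medium price: 18/11.
Taking the (4/9, 5/9)-weighted average: (4/9)·(50/11) + (5/9)·(18/11) = 290/99.

290/99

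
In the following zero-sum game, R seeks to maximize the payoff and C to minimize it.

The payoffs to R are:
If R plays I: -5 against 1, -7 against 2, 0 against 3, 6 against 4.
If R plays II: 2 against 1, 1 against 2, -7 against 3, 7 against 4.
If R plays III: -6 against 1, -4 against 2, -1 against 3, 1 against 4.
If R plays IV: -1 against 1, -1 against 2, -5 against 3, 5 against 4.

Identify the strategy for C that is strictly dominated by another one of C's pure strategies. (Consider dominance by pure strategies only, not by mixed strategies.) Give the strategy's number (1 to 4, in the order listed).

C prefers columns that give R less. Compare 4 with 1: -5 < 6, 2 < 7, -6 < 1, -1 < 5.
So 1 strictly dominates 4 for C; 4 is strictly dominated.

4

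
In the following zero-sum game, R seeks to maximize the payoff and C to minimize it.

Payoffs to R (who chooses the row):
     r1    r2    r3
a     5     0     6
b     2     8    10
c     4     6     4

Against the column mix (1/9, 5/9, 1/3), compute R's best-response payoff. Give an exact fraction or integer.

8

a: (5)·(1/9) + (0)·(5/9) + (6)·(1/3) = 23/9.
b: (2)·(1/9) + (8)·(5/9) + (10)·(1/3) = 8.
c: (4)·(1/9) + (6)·(5/9) + (4)·(1/3) = 46/9.
The best pure response is b with expected payoff 8.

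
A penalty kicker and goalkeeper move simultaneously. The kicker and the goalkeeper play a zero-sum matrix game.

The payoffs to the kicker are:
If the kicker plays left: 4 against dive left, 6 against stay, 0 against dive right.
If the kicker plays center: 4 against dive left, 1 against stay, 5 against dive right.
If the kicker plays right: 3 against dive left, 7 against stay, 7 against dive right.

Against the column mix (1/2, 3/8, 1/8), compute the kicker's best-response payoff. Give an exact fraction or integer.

5

left: (4)·(1/2) + (6)·(3/8) + (0)·(1/8) = 17/4.
center: (4)·(1/2) + (1)·(3/8) + (5)·(1/8) = 3.
right: (3)·(1/2) + (7)·(3/8) + (7)·(1/8) = 5.
The best pure response is right with expected payoff 5.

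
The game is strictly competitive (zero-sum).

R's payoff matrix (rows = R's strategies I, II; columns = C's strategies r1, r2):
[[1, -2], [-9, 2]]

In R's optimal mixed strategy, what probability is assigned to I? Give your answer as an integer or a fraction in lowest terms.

11/14

Row minima are -2 and -9, so R's maximin is -2; column maxima are 1 and 2, so C's minimax is 1. These differ, so the equilibrium is in mixed strategies.
Let R play I with probability p. C is indifferent when p − 9(1−p) = −2p + 2(1−p), giving p = 11/14.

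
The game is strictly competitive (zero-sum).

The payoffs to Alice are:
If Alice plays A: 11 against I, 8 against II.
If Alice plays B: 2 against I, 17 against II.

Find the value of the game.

19/2

Row minima are 8 and 2, so Alice's maximin is 8; column maxima are 11 and 17, so Bob's minimax is 11. These differ, so the equilibrium is in mixed strategies.
Let Alice play A with probability p. Bob is indifferent when 11p + 2(1−p) = 8p + 17(1−p), giving p = 5/6.
Let Bob play I with probability q. Alice is indifferent when 11q + 8(1−q) = 2q + 17(1−q), giving q = 1/2.
The value is 11·(1/2) + (8)·(1/2) = 19/2.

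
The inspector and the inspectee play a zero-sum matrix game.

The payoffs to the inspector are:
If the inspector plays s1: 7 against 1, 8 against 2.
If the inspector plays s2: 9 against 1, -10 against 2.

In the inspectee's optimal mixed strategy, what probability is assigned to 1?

9/10

Row minima are 7 and -10, so the inspector's maximin is 7; column maxima are 9 and 8, so the inspectee's minimax is 8. These differ, so the equilibrium is in mixed strategies.
Let the inspectee play 1 with probability q. The inspector is indifferent when 7q + 8(1−q) = 9q − 10(1−q), giving q = 9/10.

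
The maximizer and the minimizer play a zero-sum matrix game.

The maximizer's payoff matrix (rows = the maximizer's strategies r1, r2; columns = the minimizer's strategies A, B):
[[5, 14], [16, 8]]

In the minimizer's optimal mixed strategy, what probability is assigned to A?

6/17

Row minima are 5 and 8, so the maximizer's maximin is 8; column maxima are 16 and 14, so the minimizer's minimax is 14. These differ, so the equilibrium is in mixed strategies.
Let the minimizer play A with probability q. The maximizer is indifferent when 5q + 14(1−q) = 16q + 8(1−q), giving q = 6/17.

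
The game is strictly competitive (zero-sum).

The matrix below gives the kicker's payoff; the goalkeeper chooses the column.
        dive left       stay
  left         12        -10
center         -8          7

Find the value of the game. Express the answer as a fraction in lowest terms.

4/37

Row minima are -10 and -8, so the kicker's maximin is -8; column maxima are 12 and 7, so the goalkeeper's minimax is 7. These differ, so the equilibrium is in mixed strategies.
Let the kicker play left with probability p. The goalkeeper is indifferent when 12p − 8(1−p) = −10p + 7(1−p), giving p = 15/37.
Let the goalkeeper play dive left with probability q. The kicker is indifferent when 12q − 10(1−q) = −8q + 7(1−q), giving q = 17/37.
The value is 12·(17/37) + (-10)·(20/37) = 4/37.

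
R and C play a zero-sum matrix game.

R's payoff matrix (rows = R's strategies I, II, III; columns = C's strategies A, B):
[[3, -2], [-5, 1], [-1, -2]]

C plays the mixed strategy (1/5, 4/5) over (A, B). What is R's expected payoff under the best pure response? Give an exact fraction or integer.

I: (3)·(1/5) + (-2)·(4/5) = -1.
II: (-5)·(1/5) + (1)·(4/5) = -1/5.
III: (-1)·(1/5) + (-2)·(4/5) = -9/5.
The best pure response is II with expected payoff -1/5.

-1/5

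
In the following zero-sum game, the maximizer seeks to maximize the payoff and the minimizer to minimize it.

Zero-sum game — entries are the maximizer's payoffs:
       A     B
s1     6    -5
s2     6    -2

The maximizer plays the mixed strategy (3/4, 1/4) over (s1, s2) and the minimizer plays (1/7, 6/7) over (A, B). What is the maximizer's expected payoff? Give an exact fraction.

-39/14

Against (1/7, 6/7), each row's expected payoff is s1: -24/7; s2: -6/7.
Taking the (3/4, 1/4)-weighted average: (3/4)·(-24/7) + (1/4)·(-6/7) = -39/14.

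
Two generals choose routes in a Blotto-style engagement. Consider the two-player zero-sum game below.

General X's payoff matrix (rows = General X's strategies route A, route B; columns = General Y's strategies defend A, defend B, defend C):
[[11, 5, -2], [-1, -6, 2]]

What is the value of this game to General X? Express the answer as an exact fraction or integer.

-2/15

Column defend A is strictly dominated by defend B for General Y (it gives General X more in every row).
The remaining 2×2 game on (route A, route B) × (defend B, defend C) has no saddle point. Let General X play route A with probability p; indifference gives 5p − 6(1−p) = −2p + 2(1−p), so p = 8/15.
Similarly General Y's optimal q on defend B is 4/15, and the value is 5·(4/15) + (-2)·(11/15) = -2/15.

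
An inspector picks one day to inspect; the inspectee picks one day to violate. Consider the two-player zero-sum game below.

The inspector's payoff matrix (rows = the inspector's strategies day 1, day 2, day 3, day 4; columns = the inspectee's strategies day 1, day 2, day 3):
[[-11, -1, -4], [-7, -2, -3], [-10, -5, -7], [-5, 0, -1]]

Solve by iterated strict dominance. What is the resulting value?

-5

Column day 2 is strictly dominated by day 1 for the inspectee (-11<-1, -7<-2, -10<-5, -5<0); eliminate day 2.
Row day 1 is strictly dominated by row day 2 (-7>-11, -3>-4); eliminate day 1.
Row day 3 is strictly dominated by row day 2 (-7>-10, -3>-7); eliminate day 3.
Row day 2 is strictly dominated by row day 4 (-5>-7, -1>-3); eliminate day 2.
Column day 3 is strictly dominated by day 1 for the inspectee (-5<-1); eliminate day 3.
Only (day 4, day 1) remains, with payoff -5.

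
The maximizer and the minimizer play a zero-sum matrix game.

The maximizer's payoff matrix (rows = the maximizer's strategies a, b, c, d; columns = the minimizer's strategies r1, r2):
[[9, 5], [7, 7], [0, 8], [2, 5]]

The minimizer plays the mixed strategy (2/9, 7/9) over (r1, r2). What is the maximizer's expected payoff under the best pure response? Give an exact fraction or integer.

7

a: (9)·(2/9) + (5)·(7/9) = 53/9.
b: (7)·(2/9) + (7)·(7/9) = 7.
c: (0)·(2/9) + (8)·(7/9) = 56/9.
d: (2)·(2/9) + (5)·(7/9) = 13/3.
The best pure response is b with expected payoff 7.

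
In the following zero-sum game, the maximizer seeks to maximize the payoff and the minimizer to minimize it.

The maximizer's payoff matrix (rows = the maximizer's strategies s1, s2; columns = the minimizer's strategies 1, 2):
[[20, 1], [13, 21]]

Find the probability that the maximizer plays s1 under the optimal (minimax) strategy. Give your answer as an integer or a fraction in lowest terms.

Row minima are 1 and 13, so the maximizer's maximin is 13; column maxima are 20 and 21, so the minimizer's minimax is 20. These differ, so the equilibrium is in mixed strategies.
Let the maximizer play s1 with probability p. The minimizer is indifferent when 20p + 13(1−p) = p + 21(1−p), giving p = 8/27.

8/27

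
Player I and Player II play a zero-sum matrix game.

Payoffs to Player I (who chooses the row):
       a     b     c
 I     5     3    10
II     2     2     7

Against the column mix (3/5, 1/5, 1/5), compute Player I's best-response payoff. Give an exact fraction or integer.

I: (5)·(3/5) + (3)·(1/5) + (10)·(1/5) = 28/5.
II: (2)·(3/5) + (2)·(1/5) + (7)·(1/5) = 3.
The best pure response is I with expected payoff 28/5.

28/5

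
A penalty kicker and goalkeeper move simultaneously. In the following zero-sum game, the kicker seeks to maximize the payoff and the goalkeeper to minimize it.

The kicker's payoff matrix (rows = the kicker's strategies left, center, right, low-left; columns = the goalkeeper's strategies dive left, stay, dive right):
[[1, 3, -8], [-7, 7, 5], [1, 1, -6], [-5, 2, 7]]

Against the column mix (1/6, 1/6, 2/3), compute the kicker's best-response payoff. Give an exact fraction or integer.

left: (1)·(1/6) + (3)·(1/6) + (-8)·(2/3) = -14/3.
center: (-7)·(1/6) + (7)·(1/6) + (5)·(2/3) = 10/3.
right: (1)·(1/6) + (1)·(1/6) + (-6)·(2/3) = -11/3.
low-left: (-5)·(1/6) + (2)·(1/6) + (7)·(2/3) = 25/6.
The best pure response is low-left with expected payoff 25/6.

25/6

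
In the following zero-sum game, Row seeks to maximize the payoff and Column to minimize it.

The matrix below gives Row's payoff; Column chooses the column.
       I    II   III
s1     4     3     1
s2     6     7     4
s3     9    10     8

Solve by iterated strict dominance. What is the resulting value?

Row s1 is strictly dominated by row s2 (6>4, 7>3, 4>1); eliminate s1.
Column II is strictly dominated by I for Column (6<7, 9<10); eliminate II.
Column I is strictly dominated by III for Column (4<6, 8<9); eliminate I.
Row s2 is strictly dominated by row s3 (8>4); eliminate s2.
Only (s3, III) remains, with payoff 8.

8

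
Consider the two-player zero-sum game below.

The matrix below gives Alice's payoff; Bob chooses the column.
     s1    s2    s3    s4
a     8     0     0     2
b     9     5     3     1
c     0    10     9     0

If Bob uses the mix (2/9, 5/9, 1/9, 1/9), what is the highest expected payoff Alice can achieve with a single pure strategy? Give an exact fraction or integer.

a: (8)·(2/9) + (0)·(5/9) + (0)·(1/9) + (2)·(1/9) = 2.
b: (9)·(2/9) + (5)·(5/9) + (3)·(1/9) + (1)·(1/9) = 47/9.
c: (0)·(2/9) + (10)·(5/9) + (9)·(1/9) + (0)·(1/9) = 59/9.
The best pure response is c with expected payoff 59/9.

59/9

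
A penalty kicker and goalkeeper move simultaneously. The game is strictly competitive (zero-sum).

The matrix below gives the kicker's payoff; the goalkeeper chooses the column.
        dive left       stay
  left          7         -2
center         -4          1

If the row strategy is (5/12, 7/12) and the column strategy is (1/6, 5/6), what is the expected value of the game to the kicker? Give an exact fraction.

-1/9

Against (1/6, 5/6), each row's expected payoff is left: -1/2; center: 1/6.
Taking the (5/12, 7/12)-weighted average: (5/12)·(-1/2) + (7/12)·(1/6) = -1/9.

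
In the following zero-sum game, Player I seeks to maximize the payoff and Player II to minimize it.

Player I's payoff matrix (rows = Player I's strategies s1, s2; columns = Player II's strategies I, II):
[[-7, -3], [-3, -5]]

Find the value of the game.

-13/3

Row minima are -7 and -5, so Player I's maximin is -5; column maxima are -3 and -3, so Player II's minimax is -3. These differ, so the equilibrium is in mixed strategies.
Let Player I play s1 with probability p. Player II is indifferent when −7p − 3(1−p) = −3p − 5(1−p), giving p = 1/3.
Let Player II play I with probability q. Player I is indifferent when −7q − 3(1−q) = −3q − 5(1−q), giving q = 1/3.
The value is -7·(1/3) + (-3)·(2/3) = -13/3.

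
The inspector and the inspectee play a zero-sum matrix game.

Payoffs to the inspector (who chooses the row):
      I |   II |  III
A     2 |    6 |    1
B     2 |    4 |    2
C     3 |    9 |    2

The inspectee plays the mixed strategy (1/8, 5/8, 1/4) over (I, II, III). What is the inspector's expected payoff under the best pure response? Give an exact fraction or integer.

A: (2)·(1/8) + (6)·(5/8) + (1)·(1/4) = 17/4.
B: (2)·(1/8) + (4)·(5/8) + (2)·(1/4) = 13/4.
C: (3)·(1/8) + (9)·(5/8) + (2)·(1/4) = 13/2.
The best pure response is C with expected payoff 13/2.

13/2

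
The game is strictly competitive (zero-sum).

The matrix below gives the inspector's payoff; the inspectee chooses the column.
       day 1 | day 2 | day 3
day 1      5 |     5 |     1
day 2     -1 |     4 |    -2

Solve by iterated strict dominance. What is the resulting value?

Row day 2 is strictly dominated by row day 1 (5>-1, 5>4, 1>-2); eliminate day 2.
Column day 2 is strictly dominated by day 3 for the inspectee (1<5); eliminate day 2.
Column day 1 is strictly dominated by day 3 for the inspectee (1<5); eliminate day 1.
Only (day 1, day 3) remains, with payoff 1.

1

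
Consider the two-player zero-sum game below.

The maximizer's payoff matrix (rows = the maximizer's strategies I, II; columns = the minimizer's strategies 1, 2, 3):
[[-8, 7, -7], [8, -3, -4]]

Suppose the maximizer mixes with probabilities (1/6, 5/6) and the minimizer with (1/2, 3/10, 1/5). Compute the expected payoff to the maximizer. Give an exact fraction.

Against (1/2, 3/10, 1/5), each row's expected payoff is I: -33/10; II: 23/10.
Taking the (1/6, 5/6)-weighted average: (1/6)·(-33/10) + (5/6)·(23/10) = 41/30.

41/30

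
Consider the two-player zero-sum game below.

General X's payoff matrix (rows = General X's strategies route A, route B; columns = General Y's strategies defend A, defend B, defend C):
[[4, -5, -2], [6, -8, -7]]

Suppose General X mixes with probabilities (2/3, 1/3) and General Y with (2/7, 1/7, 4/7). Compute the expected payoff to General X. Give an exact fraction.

-34/21

Against (2/7, 1/7, 4/7), each row's expected payoff is route A: -5/7; route B: -24/7.
Taking the (2/3, 1/3)-weighted average: (2/3)·(-5/7) + (1/3)·(-24/7) = -34/21.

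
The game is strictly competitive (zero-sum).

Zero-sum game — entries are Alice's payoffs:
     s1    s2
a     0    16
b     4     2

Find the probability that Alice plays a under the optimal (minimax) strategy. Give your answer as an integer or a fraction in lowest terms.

Row minima are 0 and 2, so Alice's maximin is 2; column maxima are 4 and 16, so Bob's minimax is 4. These differ, so the equilibrium is in mixed strategies.
Let Alice play a with probability p. Bob is indifferent when 4(1−p) = 16p + 2(1−p), giving p = 1/9.

1/9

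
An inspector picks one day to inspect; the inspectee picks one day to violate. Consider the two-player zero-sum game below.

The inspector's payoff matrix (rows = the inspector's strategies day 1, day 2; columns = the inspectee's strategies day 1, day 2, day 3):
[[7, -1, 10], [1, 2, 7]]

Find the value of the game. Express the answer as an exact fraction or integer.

5/3

Column day 3 is strictly dominated by day 1 for the inspectee (it gives the inspector more in every row).
The remaining 2×2 game on (day 1, day 2) × (day 1, day 2) has no saddle point. Let the inspector play day 1 with probability p; indifference gives 7p + (1−p) = −p + 2(1−p), so p = 1/9.
Similarly the inspectee's optimal q on day 1 is 1/3, and the value is 7·(1/3) + (-1)·(2/3) = 5/3.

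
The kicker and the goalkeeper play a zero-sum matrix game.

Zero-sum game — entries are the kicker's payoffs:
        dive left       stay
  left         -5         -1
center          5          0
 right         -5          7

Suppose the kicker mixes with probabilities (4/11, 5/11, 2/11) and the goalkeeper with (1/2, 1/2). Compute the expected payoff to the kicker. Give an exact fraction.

Against (1/2, 1/2), each row's expected payoff is left: -3; center: 5/2; right: 1.
Taking the (4/11, 5/11, 2/11)-weighted average: (4/11)·(-3) + (5/11)·(5/2) + (2/11)·(1) = 5/22.

5/22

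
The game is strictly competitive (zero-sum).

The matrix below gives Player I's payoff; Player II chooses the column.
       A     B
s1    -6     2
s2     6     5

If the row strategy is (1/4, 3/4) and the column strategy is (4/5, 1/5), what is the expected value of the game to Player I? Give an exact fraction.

13/4

Against (4/5, 1/5), each row's expected payoff is s1: -22/5; s2: 29/5.
Taking the (1/4, 3/4)-weighted average: (1/4)·(-22/5) + (3/4)·(29/5) = 13/4.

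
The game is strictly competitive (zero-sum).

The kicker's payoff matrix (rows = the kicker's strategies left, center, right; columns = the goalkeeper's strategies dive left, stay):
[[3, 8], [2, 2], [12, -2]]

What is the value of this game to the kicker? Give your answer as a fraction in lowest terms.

102/19

Row center is strictly dominated by row left, so the kicker never plays it.
The remaining 2×2 game on (left, right) × (dive left, stay) has no saddle point. Let the kicker play left with probability p; indifference gives 3p + 12(1−p) = 8p − 2(1−p), so p = 14/19.
Similarly the goalkeeper's optimal q on dive left is 10/19, and the value is 3·(10/19) + (8)·(9/19) = 102/19.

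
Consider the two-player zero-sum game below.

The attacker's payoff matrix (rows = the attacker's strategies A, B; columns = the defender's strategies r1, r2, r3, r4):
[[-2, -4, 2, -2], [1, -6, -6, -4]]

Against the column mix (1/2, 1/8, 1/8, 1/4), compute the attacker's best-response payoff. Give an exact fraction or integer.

-7/4

A: (-2)·(1/2) + (-4)·(1/8) + (2)·(1/8) + (-2)·(1/4) = -7/4.
B: (1)·(1/2) + (-6)·(1/8) + (-6)·(1/8) + (-4)·(1/4) = -2.
The best pure response is A with expected payoff -7/4.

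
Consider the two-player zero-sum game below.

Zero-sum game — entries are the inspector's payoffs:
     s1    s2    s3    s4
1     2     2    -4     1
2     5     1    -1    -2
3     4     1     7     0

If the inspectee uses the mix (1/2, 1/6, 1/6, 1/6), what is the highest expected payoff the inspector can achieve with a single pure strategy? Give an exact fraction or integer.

1: (2)·(1/2) + (2)·(1/6) + (-4)·(1/6) + (1)·(1/6) = 5/6.
2: (5)·(1/2) + (1)·(1/6) + (-1)·(1/6) + (-2)·(1/6) = 13/6.
3: (4)·(1/2) + (1)·(1/6) + (7)·(1/6) + (0)·(1/6) = 10/3.
The best pure response is 3 with expected payoff 10/3.

10/3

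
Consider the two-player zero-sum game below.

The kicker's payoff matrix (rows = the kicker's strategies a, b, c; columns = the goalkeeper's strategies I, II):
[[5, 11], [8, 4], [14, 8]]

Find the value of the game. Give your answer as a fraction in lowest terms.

19/2

Row b is strictly dominated by row c, so the kicker never plays it.
The remaining 2×2 game on (a, c) × (I, II) has no saddle point. Let the kicker play a with probability p; indifference gives 5p + 14(1−p) = 11p + 8(1−p), so p = 1/2.
Similarly the goalkeeper's optimal q on I is 1/4, and the value is 5·(1/4) + (11)·(3/4) = 19/2.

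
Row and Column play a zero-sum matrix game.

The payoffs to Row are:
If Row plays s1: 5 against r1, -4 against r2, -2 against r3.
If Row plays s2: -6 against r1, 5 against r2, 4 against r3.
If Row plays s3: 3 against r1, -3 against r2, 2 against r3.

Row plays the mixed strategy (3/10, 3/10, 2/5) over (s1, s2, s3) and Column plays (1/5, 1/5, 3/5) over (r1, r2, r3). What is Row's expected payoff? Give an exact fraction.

21/25

Against (1/5, 1/5, 3/5), each row's expected payoff is s1: -1; s2: 11/5; s3: 6/5.
Taking the (3/10, 3/10, 2/5)-weighted average: (3/10)·(-1) + (3/10)·(11/5) + (2/5)·(6/5) = 21/25.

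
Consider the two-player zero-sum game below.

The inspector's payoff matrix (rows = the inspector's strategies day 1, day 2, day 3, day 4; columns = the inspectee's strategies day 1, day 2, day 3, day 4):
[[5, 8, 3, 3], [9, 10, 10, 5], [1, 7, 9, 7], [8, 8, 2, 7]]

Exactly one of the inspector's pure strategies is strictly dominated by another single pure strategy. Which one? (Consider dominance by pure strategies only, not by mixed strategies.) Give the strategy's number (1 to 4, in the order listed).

Compare day 1 with day 2: 9 > 5, 10 > 8, 10 > 3, 5 > 3.
So day 2 strictly dominates day 1 for the inspector; day 1 is strictly dominated.

1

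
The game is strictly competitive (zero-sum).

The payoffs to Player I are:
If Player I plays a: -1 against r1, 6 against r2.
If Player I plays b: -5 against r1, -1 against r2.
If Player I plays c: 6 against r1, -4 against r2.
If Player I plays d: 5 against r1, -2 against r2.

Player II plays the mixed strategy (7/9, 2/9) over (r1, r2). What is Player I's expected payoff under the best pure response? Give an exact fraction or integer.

a: (-1)·(7/9) + (6)·(2/9) = 5/9.
b: (-5)·(7/9) + (-1)·(2/9) = -37/9.
c: (6)·(7/9) + (-4)·(2/9) = 34/9.
d: (5)·(7/9) + (-2)·(2/9) = 31/9.
The best pure response is c with expected payoff 34/9.

34/9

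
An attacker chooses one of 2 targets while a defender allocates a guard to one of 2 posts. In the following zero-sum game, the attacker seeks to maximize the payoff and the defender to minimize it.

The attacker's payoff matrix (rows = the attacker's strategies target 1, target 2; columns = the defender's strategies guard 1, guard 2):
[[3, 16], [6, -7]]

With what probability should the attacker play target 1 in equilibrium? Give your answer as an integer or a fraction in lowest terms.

1/2

Row minima are 3 and -7, so the attacker's maximin is 3; column maxima are 6 and 16, so the defender's minimax is 6. These differ, so the equilibrium is in mixed strategies.
Let the attacker play target 1 with probability p. The defender is indifferent when 3p + 6(1−p) = 16p − 7(1−p), giving p = 1/2.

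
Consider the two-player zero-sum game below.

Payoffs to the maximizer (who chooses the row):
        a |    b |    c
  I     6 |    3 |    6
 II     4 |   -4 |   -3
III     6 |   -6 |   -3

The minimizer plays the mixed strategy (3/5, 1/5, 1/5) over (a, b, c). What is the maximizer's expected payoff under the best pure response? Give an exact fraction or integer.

27/5

I: (6)·(3/5) + (3)·(1/5) + (6)·(1/5) = 27/5.
II: (4)·(3/5) + (-4)·(1/5) + (-3)·(1/5) = 1.
III: (6)·(3/5) + (-6)·(1/5) + (-3)·(1/5) = 9/5.
The best pure response is I with expected payoff 27/5.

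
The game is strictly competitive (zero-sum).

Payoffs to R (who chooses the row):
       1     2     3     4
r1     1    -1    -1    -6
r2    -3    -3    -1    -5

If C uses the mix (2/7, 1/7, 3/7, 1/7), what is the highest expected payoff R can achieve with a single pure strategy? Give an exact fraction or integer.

-8/7

r1: (1)·(2/7) + (-1)·(1/7) + (-1)·(3/7) + (-6)·(1/7) = -8/7.
r2: (-3)·(2/7) + (-3)·(1/7) + (-1)·(3/7) + (-5)·(1/7) = -17/7.
The best pure response is r1 with expected payoff -8/7.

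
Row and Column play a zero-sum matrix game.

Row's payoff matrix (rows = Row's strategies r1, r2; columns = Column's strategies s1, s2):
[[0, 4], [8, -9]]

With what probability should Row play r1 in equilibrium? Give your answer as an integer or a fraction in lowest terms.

Row minima are 0 and -9, so Row's maximin is 0; column maxima are 8 and 4, so Column's minimax is 4. These differ, so the equilibrium is in mixed strategies.
Let Row play r1 with probability p. Column is indifferent when 8(1−p) = 4p − 9(1−p), giving p = 17/21.

17/21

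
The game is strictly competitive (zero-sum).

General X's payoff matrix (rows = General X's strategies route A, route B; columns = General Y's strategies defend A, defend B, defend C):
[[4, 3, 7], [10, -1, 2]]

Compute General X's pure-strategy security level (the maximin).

The worst-case payoff for each row is route A: 3, route B: -1.
The best of these is 3.

3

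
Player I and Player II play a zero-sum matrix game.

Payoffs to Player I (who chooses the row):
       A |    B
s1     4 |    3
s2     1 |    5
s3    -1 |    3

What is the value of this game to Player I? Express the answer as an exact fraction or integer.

17/5

Row s3 is strictly dominated by row s2, so Player I never plays it.
The remaining 2×2 game on (s1, s2) × (A, B) has no saddle point. Let Player I play s1 with probability p; indifference gives 4p + (1−p) = 3p + 5(1−p), so p = 4/5.
Similarly Player II's optimal q on A is 2/5, and the value is 4·(2/5) + (3)·(3/5) = 17/5.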